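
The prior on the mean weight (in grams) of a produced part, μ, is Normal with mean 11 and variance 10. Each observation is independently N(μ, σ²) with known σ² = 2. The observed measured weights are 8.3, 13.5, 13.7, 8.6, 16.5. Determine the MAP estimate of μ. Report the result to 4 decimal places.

μ̂_MAP = 12.0769

n = 5; x̄ = (8.3 + 13.5 + 13.7 + 8.6 + 16.5)/5 = 60.6/5 = 12.12.
For a Normal prior and Normal likelihood with known variance, the posterior is Normal; its mode equals its mean, the precision-weighted average.
Prior precision 1/σ₀² = 1/10 = 0.1; data precision n/σ² = 5/2 = 2.5.
μ̂ = (0.1·11 + 2.5·12.12) / (0.1 + 2.5) = 31.4/2.6 = 157/13 ≈ 12.0769.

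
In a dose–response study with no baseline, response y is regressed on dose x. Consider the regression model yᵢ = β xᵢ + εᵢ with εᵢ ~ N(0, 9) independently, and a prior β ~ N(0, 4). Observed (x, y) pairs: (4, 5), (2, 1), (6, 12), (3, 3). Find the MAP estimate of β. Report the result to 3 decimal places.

log p(β | y) = −Σ(yᵢ − βxᵢ)²/(2·9) − β²/(2·4) + const.
Setting the derivative to zero: Σxᵢ(yᵢ − βxᵢ)/9 − β/4 = 0, so β = Σxᵢyᵢ / (Σxᵢ² + σ²/τ²).
Σxᵢyᵢ = 4·5 + 2·1 + 6·12 + 3·3 = 103; Σxᵢ² = 65; σ²/τ² = 2.25.
β̂_MAP = 103 / (65 + 2.25) = 103/67.25 ≈ 1.532.

β̂_MAP = 1.532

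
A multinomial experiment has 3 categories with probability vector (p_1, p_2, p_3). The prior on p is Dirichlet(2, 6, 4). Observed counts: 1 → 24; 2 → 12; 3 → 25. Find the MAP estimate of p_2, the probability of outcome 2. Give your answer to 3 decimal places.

MAP estimate: 0.243

The posterior is Dirichlet(αᵢ + nᵢ) = Dirichlet(26, 18, 29).
For a Dirichlet(a₁,…,a_K) with all aᵢ > 1, the mode has j-th component (aⱼ − 1)/(Σaᵢ − K).
Here Σaᵢ = 73 and K = 3, so p_2 = (18 − 1)/(73 − 3) = 17/70 ≈ 0.243.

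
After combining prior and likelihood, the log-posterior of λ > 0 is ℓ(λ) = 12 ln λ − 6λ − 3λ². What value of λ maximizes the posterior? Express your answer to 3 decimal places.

ℓ'(λ) = 12/λ − 6 − 6λ. Setting this to zero and multiplying by λ: 6λ² + 6λ − 12 = 0.
λ = (−6 + √(6² + 4·6·12)) / (2·6) = (−6 + √324) / 12 = (−6 + 18)/12 = 1.
ℓ''(λ) = −12/λ² − 6 < 0, confirming a maximum.

λ̂_MAP = 1.000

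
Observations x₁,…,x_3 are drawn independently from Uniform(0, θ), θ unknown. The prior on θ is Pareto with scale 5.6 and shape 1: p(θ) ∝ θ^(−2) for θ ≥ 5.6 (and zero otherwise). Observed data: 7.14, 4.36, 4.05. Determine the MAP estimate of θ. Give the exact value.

θ̂_MAP = 7.14

The Uniform(0, θ) likelihood is θ^(−n) for θ ≥ max(xᵢ), zero otherwise. Here max(xᵢ) = 7.14.
Posterior ∝ θ^(−2) · θ^(−3) = θ^(−5) on θ ≥ max(5.6, 7.14) = 7.14.
This density is strictly decreasing in θ, so the posterior mode lies at the lower boundary of the support.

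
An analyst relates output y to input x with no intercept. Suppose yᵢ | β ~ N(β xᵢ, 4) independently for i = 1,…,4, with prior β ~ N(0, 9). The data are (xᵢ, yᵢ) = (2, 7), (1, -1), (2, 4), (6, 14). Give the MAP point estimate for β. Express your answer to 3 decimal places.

β̂_MAP = 2.311

log p(β | y) = −Σ(yᵢ − βxᵢ)²/(2·4) − β²/(2·9) + const.
Setting the derivative to zero: Σxᵢ(yᵢ − βxᵢ)/4 − β/9 = 0, so β = Σxᵢyᵢ / (Σxᵢ² + σ²/τ²).
Σxᵢyᵢ = 2·7 + 1·(-1) + 2·4 + 6·14 = 105; Σxᵢ² = 45; σ²/τ² = 4/9.
β̂_MAP = 105 / (45 + 4/9) = 105/(409/9) = 945/409 ≈ 2.311.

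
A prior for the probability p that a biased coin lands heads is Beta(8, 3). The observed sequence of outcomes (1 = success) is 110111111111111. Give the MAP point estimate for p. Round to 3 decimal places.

Prior: Beta(8, 3).
Data: 14 successes in 15 trials (from the sequence). The binomial likelihood contributes p^14(1−p)^1, so the posterior is Beta(8+14, 3+1) = Beta(22, 4).
For Beta(a, b) with a, b > 1 the mode is (a−1)/(a+b−2) = 21/24 ≈ 0.875.

p̂_MAP = 0.875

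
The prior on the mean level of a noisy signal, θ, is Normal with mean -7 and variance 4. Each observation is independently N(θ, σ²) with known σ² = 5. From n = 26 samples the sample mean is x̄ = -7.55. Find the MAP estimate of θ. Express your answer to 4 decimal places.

n = 26, x̄ = -7.55.
For a Normal prior and Normal likelihood with known variance, the posterior is Normal; its mode equals its mean, the precision-weighted average.
Prior precision 1/σ₀² = 1/4 = 0.25; data precision n/σ² = 26/5 = 5.2.
θ̂ = (0.25·(-7) + 5.2·(-7.55)) / (0.25 + 5.2) = (-41.01)/5.45 = -4101/545 ≈ -7.5248.

θ̂_MAP = -7.5248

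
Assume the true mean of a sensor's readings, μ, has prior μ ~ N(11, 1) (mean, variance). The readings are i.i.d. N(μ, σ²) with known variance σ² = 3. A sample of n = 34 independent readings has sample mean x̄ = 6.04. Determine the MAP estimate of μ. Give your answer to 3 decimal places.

n = 34, x̄ = 6.04.
For a Normal prior and Normal likelihood with known variance, the posterior is Normal; its mode equals its mean, the precision-weighted average.
Prior precision 1/σ₀² = 1/1 = 1; data precision n/σ² = 34/3.
μ̂ = (1·11 + (34/3)·6.04) / (1 + 34/3) = (5959/75)/(37/3) = 5959/925 ≈ 6.442.

μ̂_MAP = 6.442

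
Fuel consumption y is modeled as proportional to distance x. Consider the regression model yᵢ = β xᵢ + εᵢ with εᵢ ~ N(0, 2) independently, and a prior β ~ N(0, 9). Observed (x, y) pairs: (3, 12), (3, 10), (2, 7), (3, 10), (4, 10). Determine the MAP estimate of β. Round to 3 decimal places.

log p(β | y) = −Σ(yᵢ − βxᵢ)²/(2·2) − β²/(2·9) + const.
Setting the derivative to zero: Σxᵢ(yᵢ − βxᵢ)/2 − β/9 = 0, so β = Σxᵢyᵢ / (Σxᵢ² + σ²/τ²).
Σxᵢyᵢ = 3·12 + 3·10 + 2·7 + 3·10 + 4·10 = 150; Σxᵢ² = 47; σ²/τ² = 2/9.
β̂_MAP = 150 / (47 + 2/9) = 150/(425/9) = 54/17 ≈ 3.176.

β̂_MAP = 3.176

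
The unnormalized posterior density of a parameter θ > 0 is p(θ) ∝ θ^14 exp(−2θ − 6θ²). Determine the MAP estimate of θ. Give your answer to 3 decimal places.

ℓ'(θ) = 14/θ − 2 − 12θ. Setting this to zero and multiplying by θ: 12θ² + 2θ − 14 = 0.
θ = (−2 + √(2² + 4·12·14)) / (2·12) = (−2 + √676) / 24 = (−2 + 26)/24 = 1.
ℓ''(θ) = −14/θ² − 12 < 0, confirming a maximum.

θ̂_MAP = 1.000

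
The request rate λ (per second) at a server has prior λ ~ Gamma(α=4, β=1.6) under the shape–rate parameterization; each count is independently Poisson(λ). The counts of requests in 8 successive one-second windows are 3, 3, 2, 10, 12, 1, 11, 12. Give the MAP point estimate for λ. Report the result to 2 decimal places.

λ̂_MAP = 5.94

Σxᵢ = 3+3+2+10+12+1+11+12 = 54, with n = 8.
Posterior ∝ λ^3e^(−1.6λ) · λ^54e^(−8λ) = λ^57e^(−9.6λ), i.e. Gamma(shape=58, rate=9.6).
The mode of a Gamma(a, b) with a ≥ 1 (shape–rate) is (a−1)/b = 57/9.6 ≈ 5.94.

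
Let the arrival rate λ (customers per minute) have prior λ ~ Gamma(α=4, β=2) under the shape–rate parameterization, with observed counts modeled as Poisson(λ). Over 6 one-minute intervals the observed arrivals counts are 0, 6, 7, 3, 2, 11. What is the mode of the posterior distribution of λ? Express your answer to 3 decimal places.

Σxᵢ = 0+6+7+3+2+11 = 29, with n = 6.
Posterior ∝ λ^3e^(−2λ) · λ^29e^(−6λ) = λ^32e^(−8λ), i.e. Gamma(shape=33, rate=8).
The mode of a Gamma(a, b) with a ≥ 1 (shape–rate) is (a−1)/b = 32/8 ≈ 4.000.

λ̂_MAP = 4.000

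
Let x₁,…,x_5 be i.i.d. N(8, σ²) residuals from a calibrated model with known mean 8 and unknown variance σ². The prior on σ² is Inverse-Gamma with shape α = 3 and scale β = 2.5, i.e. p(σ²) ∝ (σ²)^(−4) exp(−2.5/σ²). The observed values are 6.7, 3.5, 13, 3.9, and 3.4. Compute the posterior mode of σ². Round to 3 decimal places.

σ̂²_MAP = 6.916

Sum of squared deviations about the known mean: SS = (6.7−8)² + (3.5−8)² + (13−8)² + (3.9−8)² + (3.4−8)² = 84.91.
The Normal likelihood contributes (σ²)^(−n/2) exp(−SS/(2σ²)), so the posterior is Inverse-Gamma(α + n/2, β + SS/2) = Inverse-Gamma(5.5, 44.955).
The mode of Inverse-Gamma(a, b) is b/(a+1) = 44.955/6.5 ≈ 6.916.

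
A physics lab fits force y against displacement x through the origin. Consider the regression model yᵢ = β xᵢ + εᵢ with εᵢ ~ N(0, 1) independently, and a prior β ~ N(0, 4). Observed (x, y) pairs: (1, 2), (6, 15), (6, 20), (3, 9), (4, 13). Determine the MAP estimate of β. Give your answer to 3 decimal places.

log p(β | y) = −Σ(yᵢ − βxᵢ)²/(2·1) − β²/(2·4) + const.
Setting the derivative to zero: Σxᵢ(yᵢ − βxᵢ)/1 − β/4 = 0, so β = Σxᵢyᵢ / (Σxᵢ² + σ²/τ²).
Σxᵢyᵢ = 1·2 + 6·15 + 6·20 + 3·9 + 4·13 = 291; Σxᵢ² = 98; σ²/τ² = 0.25.
β̂_MAP = 291 / (98 + 0.25) = 291/98.25 ≈ 2.962.

β̂_MAP = 2.962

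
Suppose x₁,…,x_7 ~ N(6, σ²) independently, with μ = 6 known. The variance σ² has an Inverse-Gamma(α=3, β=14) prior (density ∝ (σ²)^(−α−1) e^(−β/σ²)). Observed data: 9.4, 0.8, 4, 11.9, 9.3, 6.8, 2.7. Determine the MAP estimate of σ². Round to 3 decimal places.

Sum of squared deviations about the known mean: SS = (9.4−6)² + (0.8−6)² + (4−6)² + (11.9−6)² + (9.3−6)² + (6.8−6)² + (2.7−6)² = 99.83.
The Normal likelihood contributes (σ²)^(−n/2) exp(−SS/(2σ²)), so the posterior is Inverse-Gamma(α + n/2, β + SS/2) = Inverse-Gamma(6.5, 63.915).
The mode of Inverse-Gamma(a, b) is b/(a+1) = 63.915/7.5 ≈ 8.522.

σ̂²_MAP = 8.522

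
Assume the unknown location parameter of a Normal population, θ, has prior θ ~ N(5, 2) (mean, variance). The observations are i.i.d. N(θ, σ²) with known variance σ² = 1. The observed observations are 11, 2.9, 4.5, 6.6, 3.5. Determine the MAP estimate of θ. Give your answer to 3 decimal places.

θ̂_MAP = 5.636

n = 5; x̄ = (11 + 2.9 + 4.5 + 6.6 + 3.5)/5 = 28.5/5 = 5.7.
For a Normal prior and Normal likelihood with known variance, the posterior is Normal; its mode equals its mean, the precision-weighted average.
Prior precision 1/σ₀² = 1/2 = 0.5; data precision n/σ² = 5/1 = 5.
θ̂ = (0.5·5 + 5·5.7) / (0.5 + 5) = 31/5.5 = 62/11 ≈ 5.636.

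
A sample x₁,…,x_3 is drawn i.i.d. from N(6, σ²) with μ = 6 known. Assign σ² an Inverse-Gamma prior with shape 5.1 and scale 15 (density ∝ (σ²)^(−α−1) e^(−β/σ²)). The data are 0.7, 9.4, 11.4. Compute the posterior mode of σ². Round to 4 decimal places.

σ̂²_MAP = 6.5007

Sum of squared deviations about the known mean: SS = (0.7−6)² + (9.4−6)² + (11.4−6)² = 68.81.
The Normal likelihood contributes (σ²)^(−n/2) exp(−SS/(2σ²)), so the posterior is Inverse-Gamma(α + n/2, β + SS/2) = Inverse-Gamma(6.6, 49.405).
The mode of Inverse-Gamma(a, b) is b/(a+1) = 49.405/7.6 ≈ 6.5007.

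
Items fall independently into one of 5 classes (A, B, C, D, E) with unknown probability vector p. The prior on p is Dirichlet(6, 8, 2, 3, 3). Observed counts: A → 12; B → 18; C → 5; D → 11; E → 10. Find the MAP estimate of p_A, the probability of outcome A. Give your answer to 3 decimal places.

MAP estimate of p_A = 0.233

The posterior is Dirichlet(αᵢ + nᵢ) = Dirichlet(18, 26, 7, 14, 13).
For a Dirichlet(a₁,…,a_K) with all aᵢ > 1, the mode has j-th component (aⱼ − 1)/(Σaᵢ − K).
Here Σaᵢ = 78 and K = 5, so p_A = (18 − 1)/(78 − 5) = 17/73 ≈ 0.233.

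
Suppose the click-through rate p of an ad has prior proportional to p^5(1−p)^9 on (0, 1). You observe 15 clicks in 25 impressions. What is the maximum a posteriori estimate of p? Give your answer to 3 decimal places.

The prior density ∝ p^5(1−p)^9 is the kernel of Beta(6, 10).
Data: 15 successes in 25 trials. The binomial likelihood contributes p^15(1−p)^10, so the posterior is Beta(6+15, 10+10) = Beta(21, 20).
For Beta(a, b) with a, b > 1 the mode is (a−1)/(a+b−2) = 20/39 ≈ 0.513.

p̂_MAP = 0.513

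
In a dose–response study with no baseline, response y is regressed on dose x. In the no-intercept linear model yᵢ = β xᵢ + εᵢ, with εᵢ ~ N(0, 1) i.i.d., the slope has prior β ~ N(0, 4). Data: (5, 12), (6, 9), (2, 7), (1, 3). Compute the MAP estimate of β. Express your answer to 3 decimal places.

log p(β | y) = −Σ(yᵢ − βxᵢ)²/(2·1) − β²/(2·4) + const.
Setting the derivative to zero: Σxᵢ(yᵢ − βxᵢ)/1 − β/4 = 0, so β = Σxᵢyᵢ / (Σxᵢ² + σ²/τ²).
Σxᵢyᵢ = 5·12 + 6·9 + 2·7 + 1·3 = 131; Σxᵢ² = 66; σ²/τ² = 0.25.
β̂_MAP = 131 / (66 + 0.25) = 131/66.25 ≈ 1.977.

β̂_MAP = 1.977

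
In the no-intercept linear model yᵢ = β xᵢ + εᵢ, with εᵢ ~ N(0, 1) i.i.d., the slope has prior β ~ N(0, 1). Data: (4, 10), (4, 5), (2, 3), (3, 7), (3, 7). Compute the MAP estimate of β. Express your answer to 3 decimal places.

β̂_MAP = 1.964

log p(β | y) = −Σ(yᵢ − βxᵢ)²/(2·1) − β²/(2·1) + const.
Setting the derivative to zero: Σxᵢ(yᵢ − βxᵢ)/1 − β/1 = 0, so β = Σxᵢyᵢ / (Σxᵢ² + σ²/τ²).
Σxᵢyᵢ = 4·10 + 4·5 + 2·3 + 3·7 + 3·7 = 108; Σxᵢ² = 54; σ²/τ² = 1.
β̂_MAP = 108 / (54 + 1) = 108/55 ≈ 1.964.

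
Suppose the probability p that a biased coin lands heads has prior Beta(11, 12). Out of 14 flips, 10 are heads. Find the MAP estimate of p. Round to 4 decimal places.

Prior: Beta(11, 12).
Data: 10 successes in 14 trials. The binomial likelihood contributes p^10(1−p)^4, so the posterior is Beta(11+10, 12+4) = Beta(21, 16).
For Beta(a, b) with a, b > 1 the mode is (a−1)/(a+b−2) = 20/35 ≈ 0.5714.

p̂_MAP = 0.5714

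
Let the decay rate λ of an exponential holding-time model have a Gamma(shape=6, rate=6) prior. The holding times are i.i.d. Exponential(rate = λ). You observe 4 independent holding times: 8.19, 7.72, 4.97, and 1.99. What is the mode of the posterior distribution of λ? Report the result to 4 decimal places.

λ̂_MAP = 0.3117

The Exponential(rate=λ) likelihood is ∝ λ^n e^(−λΣtᵢ). Here n = 4 and Σtᵢ = 8.19 + 7.72 + 4.97 + 1.99 = 22.87.
Posterior ∝ λ^5e^(−6λ) · λ^4e^(−22.87λ) = λ^9e^(−28.87λ), i.e. Gamma(10, 28.87).
Mode = (a−1)/b = 9/28.87 ≈ 0.3117.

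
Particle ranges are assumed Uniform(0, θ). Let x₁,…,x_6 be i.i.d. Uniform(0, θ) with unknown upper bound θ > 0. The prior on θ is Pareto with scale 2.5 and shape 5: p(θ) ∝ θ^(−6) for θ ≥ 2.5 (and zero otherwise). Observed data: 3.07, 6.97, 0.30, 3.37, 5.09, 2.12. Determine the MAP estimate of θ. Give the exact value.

θ̂_MAP = 6.97

The Uniform(0, θ) likelihood is θ^(−n) for θ ≥ max(xᵢ), zero otherwise. Here max(xᵢ) = 6.97.
Posterior ∝ θ^(−6) · θ^(−6) = θ^(−12) on θ ≥ max(2.5, 6.97) = 6.97.
This density is strictly decreasing in θ, so the posterior mode lies at the lower boundary of the support.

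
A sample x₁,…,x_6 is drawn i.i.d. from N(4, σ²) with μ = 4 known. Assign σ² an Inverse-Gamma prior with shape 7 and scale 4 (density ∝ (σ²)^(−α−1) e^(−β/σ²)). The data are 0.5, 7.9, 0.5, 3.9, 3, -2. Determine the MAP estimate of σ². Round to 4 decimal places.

Sum of squared deviations about the known mean: SS = (0.5−4)² + (7.9−4)² + (0.5−4)² + (3.9−4)² + (3−4)² + (-2−4)² = 76.72.
The Normal likelihood contributes (σ²)^(−n/2) exp(−SS/(2σ²)), so the posterior is Inverse-Gamma(α + n/2, β + SS/2) = Inverse-Gamma(10, 42.36).
The mode of Inverse-Gamma(a, b) is b/(a+1) = 42.36/11 ≈ 3.8509.

σ̂²_MAP = 3.8509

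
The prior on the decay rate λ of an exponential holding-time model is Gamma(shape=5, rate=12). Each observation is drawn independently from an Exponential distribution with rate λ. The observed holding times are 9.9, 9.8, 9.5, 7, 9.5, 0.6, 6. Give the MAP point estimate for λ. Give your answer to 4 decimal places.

The Exponential(rate=λ) likelihood is ∝ λ^n e^(−λΣtᵢ). Here n = 7 and Σtᵢ = 9.9 + 9.8 + 9.5 + 7 + 9.5 + 0.6 + 6 = 52.3.
Posterior ∝ λ^4e^(−12λ) · λ^7e^(−52.3λ) = λ^11e^(−64.3λ), i.e. Gamma(12, 64.3).
Mode = (a−1)/b = 11/64.3 ≈ 0.1711.

λ̂_MAP = 0.1711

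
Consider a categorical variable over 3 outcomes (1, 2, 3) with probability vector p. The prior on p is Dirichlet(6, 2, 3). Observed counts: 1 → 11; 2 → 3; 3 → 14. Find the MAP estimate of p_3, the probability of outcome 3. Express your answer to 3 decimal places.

MAP estimate: 0.444

The posterior is Dirichlet(αᵢ + nᵢ) = Dirichlet(17, 5, 17).
For a Dirichlet(a₁,…,a_K) with all aᵢ > 1, the mode has j-th component (aⱼ − 1)/(Σaᵢ − K).
Here Σaᵢ = 39 and K = 3, so p_3 = (17 − 1)/(39 − 3) = 16/36 ≈ 0.444.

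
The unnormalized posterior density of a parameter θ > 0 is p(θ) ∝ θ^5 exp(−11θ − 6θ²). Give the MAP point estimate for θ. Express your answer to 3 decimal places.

θ̂_MAP = 0.333

ℓ'(θ) = 5/θ − 11 − 12θ. Setting this to zero and multiplying by θ: 12θ² + 11θ − 5 = 0.
θ = (−11 + √(11² + 4·12·5)) / (2·12) = (−11 + √361) / 24 = (−11 + 19)/24 = 1/3.
ℓ''(θ) = −5/θ² − 12 < 0, confirming a maximum.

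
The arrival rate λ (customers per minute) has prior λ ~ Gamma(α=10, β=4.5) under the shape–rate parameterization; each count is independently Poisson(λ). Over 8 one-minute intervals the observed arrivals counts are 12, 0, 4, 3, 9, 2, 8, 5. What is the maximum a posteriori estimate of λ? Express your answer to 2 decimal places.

Σxᵢ = 12+0+4+3+9+2+8+5 = 43, with n = 8.
Posterior ∝ λ^9e^(−4.5λ) · λ^43e^(−8λ) = λ^52e^(−12.5λ), i.e. Gamma(shape=53, rate=12.5).
The mode of a Gamma(a, b) with a ≥ 1 (shape–rate) is (a−1)/b = 52/12.5 ≈ 4.16.

λ̂_MAP = 4.16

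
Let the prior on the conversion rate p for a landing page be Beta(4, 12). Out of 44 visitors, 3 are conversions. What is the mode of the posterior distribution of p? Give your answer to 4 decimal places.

p̂_MAP = 0.1034

Prior: Beta(4, 12).
Data: 3 successes in 44 trials. The binomial likelihood contributes p^3(1−p)^41, so the posterior is Beta(4+3, 12+41) = Beta(7, 53).
For Beta(a, b) with a, b > 1 the mode is (a−1)/(a+b−2) = 6/58 ≈ 0.1034.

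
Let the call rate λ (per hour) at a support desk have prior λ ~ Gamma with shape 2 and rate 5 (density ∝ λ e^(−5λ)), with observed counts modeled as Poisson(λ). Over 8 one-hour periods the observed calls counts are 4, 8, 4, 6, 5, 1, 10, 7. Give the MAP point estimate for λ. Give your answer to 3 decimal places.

λ̂_MAP = 3.538

Σxᵢ = 4+8+4+6+5+1+10+7 = 45, with n = 8.
Posterior ∝ λe^(−5λ) · λ^45e^(−8λ) = λ^46e^(−13λ), i.e. Gamma(shape=47, rate=13).
The mode of a Gamma(a, b) with a ≥ 1 (shape–rate) is (a−1)/b = 46/13 ≈ 3.538.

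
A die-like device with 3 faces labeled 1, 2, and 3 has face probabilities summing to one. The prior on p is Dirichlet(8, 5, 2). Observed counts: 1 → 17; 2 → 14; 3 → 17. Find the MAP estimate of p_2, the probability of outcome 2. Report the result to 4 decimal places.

The posterior is Dirichlet(αᵢ + nᵢ) = Dirichlet(25, 19, 19).
For a Dirichlet(a₁,…,a_K) with all aᵢ > 1, the mode has j-th component (aⱼ − 1)/(Σaᵢ − K).
Here Σaᵢ = 63 and K = 3, so p_2 = (19 − 1)/(63 − 3) = 18/60 ≈ 0.3000.

MAP estimate: 0.3000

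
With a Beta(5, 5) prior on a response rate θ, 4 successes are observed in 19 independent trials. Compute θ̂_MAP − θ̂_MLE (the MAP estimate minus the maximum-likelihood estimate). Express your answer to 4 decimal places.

Posterior is Beta(9, 20); MAP = (9−1)/(29−2) = 8/27 ≈ 0.29630.
MLE ignores the prior: θ̂_MLE = k/n = 4/19 ≈ 0.21053.
Difference = 8/27 − 4/19 = 44/513 ≈ 0.0858.

MAP − MLE = 0.0858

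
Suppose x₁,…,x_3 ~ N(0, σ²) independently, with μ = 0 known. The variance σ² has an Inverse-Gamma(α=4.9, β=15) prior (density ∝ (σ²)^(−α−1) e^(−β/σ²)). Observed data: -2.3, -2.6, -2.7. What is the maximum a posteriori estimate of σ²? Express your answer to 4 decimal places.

σ̂²_MAP = 3.3338

Sum of squared deviations about the known mean: SS = (-2.3−0)² + (-2.6−0)² + (-2.7−0)² = 19.34.
The Normal likelihood contributes (σ²)^(−n/2) exp(−SS/(2σ²)), so the posterior is Inverse-Gamma(α + n/2, β + SS/2) = Inverse-Gamma(6.4, 24.67).
The mode of Inverse-Gamma(a, b) is b/(a+1) = 24.67/7.4 ≈ 3.3338.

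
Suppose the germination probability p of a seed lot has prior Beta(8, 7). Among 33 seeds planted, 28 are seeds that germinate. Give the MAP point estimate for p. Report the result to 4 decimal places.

p̂_MAP = 0.7609

Prior: Beta(8, 7).
Data: 28 successes in 33 trials. The binomial likelihood contributes p^28(1−p)^5, so the posterior is Beta(8+28, 7+5) = Beta(36, 12).
For Beta(a, b) with a, b > 1 the mode is (a−1)/(a+b−2) = 35/46 ≈ 0.7609.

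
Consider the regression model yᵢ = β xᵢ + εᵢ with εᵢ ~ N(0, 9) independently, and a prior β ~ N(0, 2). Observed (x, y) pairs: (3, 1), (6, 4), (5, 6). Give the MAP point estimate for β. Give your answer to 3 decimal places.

β̂_MAP = 0.765

log p(β | y) = −Σ(yᵢ − βxᵢ)²/(2·9) − β²/(2·2) + const.
Setting the derivative to zero: Σxᵢ(yᵢ − βxᵢ)/9 − β/2 = 0, so β = Σxᵢyᵢ / (Σxᵢ² + σ²/τ²).
Σxᵢyᵢ = 3·1 + 6·4 + 5·6 = 57; Σxᵢ² = 70; σ²/τ² = 4.5.
β̂_MAP = 57 / (70 + 4.5) = 57/74.5 ≈ 0.765.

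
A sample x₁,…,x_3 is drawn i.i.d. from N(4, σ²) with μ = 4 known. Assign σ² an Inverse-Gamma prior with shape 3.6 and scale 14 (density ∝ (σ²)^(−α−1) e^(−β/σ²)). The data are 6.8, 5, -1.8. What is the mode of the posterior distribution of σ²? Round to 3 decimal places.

σ̂²_MAP = 5.777

Sum of squared deviations about the known mean: SS = (6.8−4)² + (5−4)² + (-1.8−4)² = 42.48.
The Normal likelihood contributes (σ²)^(−n/2) exp(−SS/(2σ²)), so the posterior is Inverse-Gamma(α + n/2, β + SS/2) = Inverse-Gamma(5.1, 35.24).
The mode of Inverse-Gamma(a, b) is b/(a+1) = 35.24/6.1 ≈ 5.777.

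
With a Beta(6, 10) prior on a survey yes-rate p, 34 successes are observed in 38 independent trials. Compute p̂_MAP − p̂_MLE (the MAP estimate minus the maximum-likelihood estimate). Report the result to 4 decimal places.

Posterior is Beta(40, 14); MAP = (40−1)/(54−2) = 39/52 ≈ 0.75000.
MLE ignores the prior: p̂_MLE = k/n = 34/38 ≈ 0.89474.
Difference = 39/52 − 34/38 = -11/76 ≈ -0.1447.

MAP − MLE = -0.1447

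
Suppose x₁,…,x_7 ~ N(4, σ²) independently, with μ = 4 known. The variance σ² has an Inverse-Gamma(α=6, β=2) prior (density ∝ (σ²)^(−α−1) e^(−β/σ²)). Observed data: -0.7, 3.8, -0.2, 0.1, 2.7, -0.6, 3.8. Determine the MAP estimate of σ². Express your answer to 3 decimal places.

Sum of squared deviations about the known mean: SS = (-0.7−4)² + (3.8−4)² + (-0.2−4)² + (0.1−4)² + (2.7−4)² + (-0.6−4)² + (3.8−4)² = 77.87.
The Normal likelihood contributes (σ²)^(−n/2) exp(−SS/(2σ²)), so the posterior is Inverse-Gamma(α + n/2, β + SS/2) = Inverse-Gamma(9.5, 40.935).
The mode of Inverse-Gamma(a, b) is b/(a+1) = 40.935/10.5 ≈ 3.899.

σ̂²_MAP = 3.899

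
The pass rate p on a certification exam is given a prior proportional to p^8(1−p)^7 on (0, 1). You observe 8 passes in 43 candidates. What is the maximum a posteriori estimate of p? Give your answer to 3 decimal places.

The prior density ∝ p^8(1−p)^7 is the kernel of Beta(9, 8).
Data: 8 successes in 43 trials. The binomial likelihood contributes p^8(1−p)^35, so the posterior is Beta(9+8, 8+35) = Beta(17, 43).
For Beta(a, b) with a, b > 1 the mode is (a−1)/(a+b−2) = 16/58 ≈ 0.276.

p̂_MAP = 0.276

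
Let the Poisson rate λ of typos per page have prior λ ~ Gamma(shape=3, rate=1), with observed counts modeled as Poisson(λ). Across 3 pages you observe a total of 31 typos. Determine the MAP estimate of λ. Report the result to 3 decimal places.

λ̂_MAP = 8.250

Σxᵢ = 31, n = 3.
Posterior ∝ λ^2e^(−1λ) · λ^31e^(−3λ) = λ^33e^(−4λ), i.e. Gamma(shape=34, rate=4).
The mode of a Gamma(a, b) with a ≥ 1 (shape–rate) is (a−1)/b = 33/4 ≈ 8.250.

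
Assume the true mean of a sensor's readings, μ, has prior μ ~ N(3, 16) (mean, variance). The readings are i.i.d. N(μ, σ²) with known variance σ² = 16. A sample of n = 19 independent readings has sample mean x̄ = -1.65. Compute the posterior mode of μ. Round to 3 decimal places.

μ̂_MAP = -1.418

n = 19, x̄ = -1.65.
For a Normal prior and Normal likelihood with known variance, the posterior is Normal; its mode equals its mean, the precision-weighted average.
Prior precision 1/σ₀² = 1/16 = 0.0625; data precision n/σ² = 19/16 = 1.1875.
μ̂ = (0.0625·3 + 1.1875·(-1.65)) / (0.0625 + 1.1875) = (-1.771875)/1.25 = -1.4175 ≈ -1.418.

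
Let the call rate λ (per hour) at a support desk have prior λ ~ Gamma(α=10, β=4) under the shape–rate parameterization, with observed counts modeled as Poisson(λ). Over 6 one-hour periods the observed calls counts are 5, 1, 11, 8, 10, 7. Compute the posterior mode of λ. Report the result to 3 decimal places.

Σxᵢ = 5+1+11+8+10+7 = 42, with n = 6.
Posterior ∝ λ^9e^(−4λ) · λ^42e^(−6λ) = λ^51e^(−10λ), i.e. Gamma(shape=52, rate=10).
The mode of a Gamma(a, b) with a ≥ 1 (shape–rate) is (a−1)/b = 51/10 ≈ 5.100.

λ̂_MAP = 5.100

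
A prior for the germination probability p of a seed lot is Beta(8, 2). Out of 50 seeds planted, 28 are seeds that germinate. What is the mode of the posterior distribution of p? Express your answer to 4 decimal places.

Prior: Beta(8, 2).
Data: 28 successes in 50 trials. The binomial likelihood contributes p^28(1−p)^22, so the posterior is Beta(8+28, 2+22) = Beta(36, 24).
For Beta(a, b) with a, b > 1 the mode is (a−1)/(a+b−2) = 35/58 ≈ 0.6034.

p̂_MAP = 0.6034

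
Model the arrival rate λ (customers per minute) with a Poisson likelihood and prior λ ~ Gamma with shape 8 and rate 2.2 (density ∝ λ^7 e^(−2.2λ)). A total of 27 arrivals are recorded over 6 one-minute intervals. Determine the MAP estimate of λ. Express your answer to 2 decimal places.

λ̂_MAP = 4.15

Σxᵢ = 27, n = 6.
Posterior ∝ λ^7e^(−2.2λ) · λ^27e^(−6λ) = λ^34e^(−8.2λ), i.e. Gamma(shape=35, rate=8.2).
The mode of a Gamma(a, b) with a ≥ 1 (shape–rate) is (a−1)/b = 34/8.2 ≈ 4.15.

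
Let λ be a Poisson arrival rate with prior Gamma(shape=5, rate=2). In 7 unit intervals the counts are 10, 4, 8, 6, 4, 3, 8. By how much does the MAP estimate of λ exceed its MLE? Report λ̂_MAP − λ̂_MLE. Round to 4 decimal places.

Σxᵢ = 43. Posterior is Gamma(48, 9); MAP = (48−1)/9 = 47/9 ≈ 5.22222.
MLE = x̄ = 43/7 ≈ 6.14286.
Difference = 47/9 − 43/7 = -58/63 ≈ -0.9206.

MAP − MLE = -0.9206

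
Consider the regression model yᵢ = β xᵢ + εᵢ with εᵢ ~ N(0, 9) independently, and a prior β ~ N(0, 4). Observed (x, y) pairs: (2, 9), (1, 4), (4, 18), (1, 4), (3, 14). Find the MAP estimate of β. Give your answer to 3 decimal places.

log p(β | y) = −Σ(yᵢ − βxᵢ)²/(2·9) − β²/(2·4) + const.
Setting the derivative to zero: Σxᵢ(yᵢ − βxᵢ)/9 − β/4 = 0, so β = Σxᵢyᵢ / (Σxᵢ² + σ²/τ²).
Σxᵢyᵢ = 2·9 + 1·4 + 4·18 + 1·4 + 3·14 = 140; Σxᵢ² = 31; σ²/τ² = 2.25.
β̂_MAP = 140 / (31 + 2.25) = 140/33.25 ≈ 4.211.

β̂_MAP = 4.211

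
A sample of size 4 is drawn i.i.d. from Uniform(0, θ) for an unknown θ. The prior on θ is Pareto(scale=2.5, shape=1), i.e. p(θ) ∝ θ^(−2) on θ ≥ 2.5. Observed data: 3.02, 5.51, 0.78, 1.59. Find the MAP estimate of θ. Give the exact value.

θ̂_MAP = 5.51

The Uniform(0, θ) likelihood is θ^(−n) for θ ≥ max(xᵢ), zero otherwise. Here max(xᵢ) = 5.51.
Posterior ∝ θ^(−2) · θ^(−4) = θ^(−6) on θ ≥ max(2.5, 5.51) = 5.51.
This density is strictly decreasing in θ, so the posterior mode lies at the lower boundary of the support.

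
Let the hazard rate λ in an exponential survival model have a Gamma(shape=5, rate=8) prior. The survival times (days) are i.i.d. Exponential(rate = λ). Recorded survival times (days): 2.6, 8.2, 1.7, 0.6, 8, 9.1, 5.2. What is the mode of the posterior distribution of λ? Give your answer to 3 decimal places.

The Exponential(rate=λ) likelihood is ∝ λ^n e^(−λΣtᵢ). Here n = 7 and Σtᵢ = 2.6 + 8.2 + 1.7 + 0.6 + 8 + 9.1 + 5.2 = 35.4.
Posterior ∝ λ^4e^(−8λ) · λ^7e^(−35.4λ) = λ^11e^(−43.4λ), i.e. Gamma(12, 43.4).
Mode = (a−1)/b = 11/43.4 ≈ 0.253.

λ̂_MAP = 0.253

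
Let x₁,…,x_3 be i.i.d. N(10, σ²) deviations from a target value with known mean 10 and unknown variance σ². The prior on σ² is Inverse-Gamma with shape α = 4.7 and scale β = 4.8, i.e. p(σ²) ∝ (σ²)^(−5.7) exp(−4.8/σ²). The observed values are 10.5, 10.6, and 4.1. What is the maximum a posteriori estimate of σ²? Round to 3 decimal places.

σ̂²_MAP = 3.126

Sum of squared deviations about the known mean: SS = (10.5−10)² + (10.6−10)² + (4.1−10)² = 35.42.
The Normal likelihood contributes (σ²)^(−n/2) exp(−SS/(2σ²)), so the posterior is Inverse-Gamma(α + n/2, β + SS/2) = Inverse-Gamma(6.2, 22.51).
The mode of Inverse-Gamma(a, b) is b/(a+1) = 22.51/7.2 ≈ 3.126.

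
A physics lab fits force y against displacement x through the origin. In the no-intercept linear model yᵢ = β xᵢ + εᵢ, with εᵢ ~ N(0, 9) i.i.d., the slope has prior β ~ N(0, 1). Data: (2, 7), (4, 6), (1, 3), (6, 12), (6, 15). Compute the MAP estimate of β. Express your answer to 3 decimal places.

log p(β | y) = −Σ(yᵢ − βxᵢ)²/(2·9) − β²/(2·1) + const.
Setting the derivative to zero: Σxᵢ(yᵢ − βxᵢ)/9 − β/1 = 0, so β = Σxᵢyᵢ / (Σxᵢ² + σ²/τ²).
Σxᵢyᵢ = 2·7 + 4·6 + 1·3 + 6·12 + 6·15 = 203; Σxᵢ² = 93; σ²/τ² = 9.
β̂_MAP = 203 / (93 + 9) = 203/102 ≈ 1.990.

β̂_MAP = 1.990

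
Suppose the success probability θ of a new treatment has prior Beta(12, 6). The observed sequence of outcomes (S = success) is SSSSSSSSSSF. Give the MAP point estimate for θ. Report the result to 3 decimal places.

Prior: Beta(12, 6).
Data: 10 successes in 11 trials (from the sequence). The binomial likelihood contributes θ^10(1−θ)^1, so the posterior is Beta(12+10, 6+1) = Beta(22, 7).
For Beta(a, b) with a, b > 1 the mode is (a−1)/(a+b−2) = 21/27 ≈ 0.778.

θ̂_MAP = 0.778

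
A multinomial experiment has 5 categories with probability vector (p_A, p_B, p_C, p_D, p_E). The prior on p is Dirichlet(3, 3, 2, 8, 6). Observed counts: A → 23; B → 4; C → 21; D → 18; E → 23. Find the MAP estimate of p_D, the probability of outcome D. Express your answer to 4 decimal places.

The posterior is Dirichlet(αᵢ + nᵢ) = Dirichlet(26, 7, 23, 26, 29).
For a Dirichlet(a₁,…,a_K) with all aᵢ > 1, the mode has j-th component (aⱼ − 1)/(Σaᵢ − K).
Here Σaᵢ = 111 and K = 5, so p_D = (26 − 1)/(111 − 5) = 25/106 ≈ 0.2358.

MAP estimate of p_D = 0.2358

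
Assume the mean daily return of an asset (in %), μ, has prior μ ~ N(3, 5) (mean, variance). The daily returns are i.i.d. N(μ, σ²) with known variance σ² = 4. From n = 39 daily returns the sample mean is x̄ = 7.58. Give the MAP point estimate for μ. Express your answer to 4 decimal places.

n = 39, x̄ = 7.58.
For a Normal prior and Normal likelihood with known variance, the posterior is Normal; its mode equals its mean, the precision-weighted average.
Prior precision 1/σ₀² = 1/5 = 0.2; data precision n/σ² = 39/4 = 9.75.
μ̂ = (0.2·3 + 9.75·7.58) / (0.2 + 9.75) = 74.505/9.95 = 14901/1990 ≈ 7.4879.

μ̂_MAP = 7.4879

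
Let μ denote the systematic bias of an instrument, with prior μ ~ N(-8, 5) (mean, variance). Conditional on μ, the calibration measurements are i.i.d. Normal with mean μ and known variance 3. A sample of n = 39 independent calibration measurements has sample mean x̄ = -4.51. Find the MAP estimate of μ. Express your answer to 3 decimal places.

n = 39, x̄ = -4.51.
For a Normal prior and Normal likelihood with known variance, the posterior is Normal; its mode equals its mean, the precision-weighted average.
Prior precision 1/σ₀² = 1/5 = 0.2; data precision n/σ² = 39/3 = 13.
μ̂ = (0.2·(-8) + 13·(-4.51)) / (0.2 + 13) = (-60.23)/13.2 = -6023/1320 ≈ -4.563.

μ̂_MAP = -4.563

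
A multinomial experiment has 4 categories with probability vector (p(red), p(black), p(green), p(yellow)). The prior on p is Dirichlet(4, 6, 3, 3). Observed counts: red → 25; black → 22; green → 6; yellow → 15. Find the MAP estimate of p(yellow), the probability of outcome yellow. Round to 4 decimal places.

MAP estimate of p(yellow) = 0.2125

The posterior is Dirichlet(αᵢ + nᵢ) = Dirichlet(29, 28, 9, 18).
For a Dirichlet(a₁,…,a_K) with all aᵢ > 1, the mode has j-th component (aⱼ − 1)/(Σaᵢ − K).
Here Σaᵢ = 84 and K = 4, so p(yellow) = (18 − 1)/(84 − 4) = 17/80 ≈ 0.2125.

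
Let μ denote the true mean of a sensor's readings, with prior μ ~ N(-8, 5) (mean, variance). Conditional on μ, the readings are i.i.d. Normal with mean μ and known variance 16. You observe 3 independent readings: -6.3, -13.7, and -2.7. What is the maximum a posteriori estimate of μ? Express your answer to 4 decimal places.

μ̂_MAP = -7.7903

n = 3; x̄ = ((-6.3) + (-13.7) + (-2.7))/3 = -22.7/3 = -227/30 ≈ -7.5667.
For a Normal prior and Normal likelihood with known variance, the posterior is Normal; its mode equals its mean, the precision-weighted average.
Prior precision 1/σ₀² = 1/5 = 0.2; data precision n/σ² = 3/16 = 0.1875.
μ̂ = (0.2·(-8) + 0.1875·(-227/30)) / (0.2 + 0.1875) = (-3.01875)/0.3875 = -483/62 ≈ -7.7903.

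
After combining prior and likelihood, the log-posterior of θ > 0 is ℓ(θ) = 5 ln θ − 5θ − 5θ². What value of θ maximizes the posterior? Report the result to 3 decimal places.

θ̂_MAP = 0.500

ℓ'(θ) = 5/θ − 5 − 10θ. Setting this to zero and multiplying by θ: 10θ² + 5θ − 5 = 0.
θ = (−5 + √(5² + 4·10·5)) / (2·10) = (−5 + √225) / 20 = (−5 + 15)/20 = 1/2.
ℓ''(θ) = −5/θ² − 10 < 0, confirming a maximum.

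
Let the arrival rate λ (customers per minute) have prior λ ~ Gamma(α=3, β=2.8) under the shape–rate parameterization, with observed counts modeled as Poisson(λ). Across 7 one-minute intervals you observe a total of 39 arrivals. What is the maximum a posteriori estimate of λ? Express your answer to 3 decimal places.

λ̂_MAP = 4.184

Σxᵢ = 39, n = 7.
Posterior ∝ λ^2e^(−2.8λ) · λ^39e^(−7λ) = λ^41e^(−9.8λ), i.e. Gamma(shape=42, rate=9.8).
The mode of a Gamma(a, b) with a ≥ 1 (shape–rate) is (a−1)/b = 41/9.8 ≈ 4.184.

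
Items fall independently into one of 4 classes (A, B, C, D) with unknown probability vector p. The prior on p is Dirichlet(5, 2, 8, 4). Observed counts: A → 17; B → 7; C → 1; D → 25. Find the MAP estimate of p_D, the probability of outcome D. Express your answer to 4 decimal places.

The posterior is Dirichlet(αᵢ + nᵢ) = Dirichlet(22, 9, 9, 29).
For a Dirichlet(a₁,…,a_K) with all aᵢ > 1, the mode has j-th component (aⱼ − 1)/(Σaᵢ − K).
Here Σaᵢ = 69 and K = 4, so p_D = (29 − 1)/(69 − 4) = 28/65 ≈ 0.4308.

MAP estimate of p_D = 0.4308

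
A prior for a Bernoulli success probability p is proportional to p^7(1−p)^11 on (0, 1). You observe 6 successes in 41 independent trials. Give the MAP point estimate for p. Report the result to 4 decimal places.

The prior density ∝ p^7(1−p)^11 is the kernel of Beta(8, 12).
Data: 6 successes in 41 trials. The binomial likelihood contributes p^6(1−p)^35, so the posterior is Beta(8+6, 12+35) = Beta(14, 47).
For Beta(a, b) with a, b > 1 the mode is (a−1)/(a+b−2) = 13/59 ≈ 0.2203.

p̂_MAP = 0.2203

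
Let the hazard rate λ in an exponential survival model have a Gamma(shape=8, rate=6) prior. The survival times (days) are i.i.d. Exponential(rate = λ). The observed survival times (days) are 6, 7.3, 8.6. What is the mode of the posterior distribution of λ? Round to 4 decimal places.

λ̂_MAP = 0.3584

The Exponential(rate=λ) likelihood is ∝ λ^n e^(−λΣtᵢ). Here n = 3 and Σtᵢ = 6 + 7.3 + 8.6 = 21.9.
Posterior ∝ λ^7e^(−6λ) · λ^3e^(−21.9λ) = λ^10e^(−27.9λ), i.e. Gamma(11, 27.9).
Mode = (a−1)/b = 10/27.9 ≈ 0.3584.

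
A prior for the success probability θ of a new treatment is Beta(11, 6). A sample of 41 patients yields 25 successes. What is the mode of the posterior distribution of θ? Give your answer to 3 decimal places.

Prior: Beta(11, 6).
Data: 25 successes in 41 trials. The binomial likelihood contributes θ^25(1−θ)^16, so the posterior is Beta(11+25, 6+16) = Beta(36, 22).
For Beta(a, b) with a, b > 1 the mode is (a−1)/(a+b−2) = 35/56 ≈ 0.625.

θ̂_MAP = 0.625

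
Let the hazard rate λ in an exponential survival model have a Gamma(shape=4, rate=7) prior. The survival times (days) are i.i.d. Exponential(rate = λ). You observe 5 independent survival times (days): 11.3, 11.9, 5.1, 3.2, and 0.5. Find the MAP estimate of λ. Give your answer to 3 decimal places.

λ̂_MAP = 0.205

The Exponential(rate=λ) likelihood is ∝ λ^n e^(−λΣtᵢ). Here n = 5 and Σtᵢ = 11.3 + 11.9 + 5.1 + 3.2 + 0.5 = 32.
Posterior ∝ λ^3e^(−7λ) · λ^5e^(−32λ) = λ^8e^(−39λ), i.e. Gamma(9, 39).
Mode = (a−1)/b = 8/39 ≈ 0.205.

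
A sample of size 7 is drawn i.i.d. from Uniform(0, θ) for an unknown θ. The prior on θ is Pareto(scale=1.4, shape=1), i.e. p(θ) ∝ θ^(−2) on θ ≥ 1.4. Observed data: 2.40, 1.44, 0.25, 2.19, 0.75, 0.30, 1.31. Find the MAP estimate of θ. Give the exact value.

The Uniform(0, θ) likelihood is θ^(−n) for θ ≥ max(xᵢ), zero otherwise. Here max(xᵢ) = 2.40.
Posterior ∝ θ^(−2) · θ^(−7) = θ^(−9) on θ ≥ max(1.4, 2.40) = 2.40.
This density is strictly decreasing in θ, so the posterior mode lies at the lower boundary of the support.

θ̂_MAP = 2.40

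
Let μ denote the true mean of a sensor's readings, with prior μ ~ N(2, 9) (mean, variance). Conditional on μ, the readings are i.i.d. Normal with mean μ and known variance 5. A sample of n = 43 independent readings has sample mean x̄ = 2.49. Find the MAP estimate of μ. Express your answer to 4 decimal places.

n = 43, x̄ = 2.49.
For a Normal prior and Normal likelihood with known variance, the posterior is Normal; its mode equals its mean, the precision-weighted average.
Prior precision 1/σ₀² = 1/9; data precision n/σ² = 43/5 = 8.6.
μ̂ = ((1/9)·2 + 8.6·2.49) / (1/9 + 8.6) = (97363/4500)/(392/45) = 2.48375 ≈ 2.4838.

μ̂_MAP = 2.4838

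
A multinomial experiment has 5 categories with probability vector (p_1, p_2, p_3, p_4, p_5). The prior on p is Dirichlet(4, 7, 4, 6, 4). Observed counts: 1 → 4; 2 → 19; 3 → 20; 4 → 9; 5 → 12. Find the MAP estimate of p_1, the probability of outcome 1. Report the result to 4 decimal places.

MAP estimate: 0.0833

The posterior is Dirichlet(αᵢ + nᵢ) = Dirichlet(8, 26, 24, 15, 16).
For a Dirichlet(a₁,…,a_K) with all aᵢ > 1, the mode has j-th component (aⱼ − 1)/(Σaᵢ − K).
Here Σaᵢ = 89 and K = 5, so p_1 = (8 − 1)/(89 − 5) = 7/84 ≈ 0.0833.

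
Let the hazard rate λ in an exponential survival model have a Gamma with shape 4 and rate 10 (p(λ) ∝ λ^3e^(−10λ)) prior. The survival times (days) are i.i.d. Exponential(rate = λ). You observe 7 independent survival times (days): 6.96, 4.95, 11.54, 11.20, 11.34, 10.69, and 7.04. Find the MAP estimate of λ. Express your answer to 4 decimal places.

The Exponential(rate=λ) likelihood is ∝ λ^n e^(−λΣtᵢ). Here n = 7 and Σtᵢ = 6.96 + 4.95 + 11.54 + 11.20 + 11.34 + 10.69 + 7.04 = 63.72.
Posterior ∝ λ^3e^(−10λ) · λ^7e^(−63.72λ) = λ^10e^(−73.72λ), i.e. Gamma(11, 73.72).
Mode = (a−1)/b = 10/73.72 ≈ 0.1356.

λ̂_MAP = 0.1356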